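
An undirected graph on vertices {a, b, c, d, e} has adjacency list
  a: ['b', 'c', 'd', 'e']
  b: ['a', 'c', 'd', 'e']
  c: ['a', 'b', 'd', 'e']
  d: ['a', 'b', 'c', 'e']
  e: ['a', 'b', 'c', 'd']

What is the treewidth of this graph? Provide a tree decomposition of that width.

With just one bag of size 5, the width is 5 − 1 = 4, so tw(G) ≤ 4. On the other hand G contains the 5-clique {a, b, c, d, e}. A clique must lie in a single bag of any decomposition, so no decomposition can have width below 4. Therefore the treewidth is 4.

Treewidth 4.
One such decomposition:
Bags: B1 = {a, b, c, d, e}
Tree: (single bag)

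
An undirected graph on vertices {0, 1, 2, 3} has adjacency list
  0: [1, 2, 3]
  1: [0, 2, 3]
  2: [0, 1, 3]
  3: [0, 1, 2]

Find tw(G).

3

A width-3 tree decomposition is:
Bags: B1 = {0, 1, 2, 3}
Tree: (single bag)
A single bag containing all 4 vertices is trivially a valid decomposition of width 3. Conversely, {0, 1, 2, 3} is a clique of size 4, and the vertices of any clique must share a bag in every tree decomposition; so some bag has ≥ 4 vertices and tw(G) ≥ 3. Hence tw(G) = 3 exactly.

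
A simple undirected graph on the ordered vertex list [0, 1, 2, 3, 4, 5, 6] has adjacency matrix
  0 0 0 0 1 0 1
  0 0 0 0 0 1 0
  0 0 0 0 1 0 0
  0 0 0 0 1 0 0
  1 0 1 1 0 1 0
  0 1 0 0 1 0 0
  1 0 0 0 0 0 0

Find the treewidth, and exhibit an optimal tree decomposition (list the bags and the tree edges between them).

Treewidth 1.
One such decomposition:
Bags: B1 = {3, 4}  B2 = {4, 5}  B3 = {0, 4}  B4 = {2, 4}  B5 = {0, 6}  B6 = {1, 5}
Tree: B1–B2, B2–B3, B3–B4, B3–B5, B2–B6

Every bag has size at most 2, so the width is 2 − 1 = 1 and tw(G) ≤ 1. Since G has at least one edge (e.g. 3–4), it is not an edgeless graph, so tw(G) ≥ 1. Hence tw(G) = 1 exactly.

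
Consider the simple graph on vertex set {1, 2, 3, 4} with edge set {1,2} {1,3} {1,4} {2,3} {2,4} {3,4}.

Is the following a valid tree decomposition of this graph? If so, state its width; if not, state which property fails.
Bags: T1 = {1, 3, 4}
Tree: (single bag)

A tree decomposition must satisfy three properties: every vertex lies in some bag; for every edge, both endpoints lie together in some bag; and for every vertex, the bags containing it form a connected subtree. Here vertex 2 appears in no bag, so the decomposition is invalid.

No — vertex 2 appears in no bag.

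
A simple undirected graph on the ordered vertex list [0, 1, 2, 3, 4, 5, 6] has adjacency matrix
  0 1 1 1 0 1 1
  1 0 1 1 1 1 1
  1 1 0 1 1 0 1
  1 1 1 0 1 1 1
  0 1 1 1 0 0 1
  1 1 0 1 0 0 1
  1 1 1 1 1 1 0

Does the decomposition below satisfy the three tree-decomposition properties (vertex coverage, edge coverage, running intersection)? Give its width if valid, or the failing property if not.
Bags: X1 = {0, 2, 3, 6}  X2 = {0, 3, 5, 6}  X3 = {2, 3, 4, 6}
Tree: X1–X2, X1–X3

A tree decomposition must satisfy three properties: every vertex lies in some bag; for every edge, both endpoints lie together in some bag; and for every vertex, the bags containing it form a connected subtree. Here vertex 1 appears in no bag, so the decomposition is invalid.

No — vertex 1 appears in no bag.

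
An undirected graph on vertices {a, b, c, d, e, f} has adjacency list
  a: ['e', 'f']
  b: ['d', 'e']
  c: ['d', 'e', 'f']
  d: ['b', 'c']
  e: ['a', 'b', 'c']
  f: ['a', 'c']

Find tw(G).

2

A width-2 tree decomposition is:
Bags: B1 = {b, c, d}  B2 = {b, c, e}  B3 = {c, e, f}  B4 = {a, e, f}
Tree: B1–B2, B2–B3, B3–B4
Every bag has size at most 3, so the width is 3 − 1 = 2 and tw(G) ≤ 2. For the lower bound, G contains the cycle d–b–e–c–d, so G is not a forest; only forests have treewidth ≤ 1, hence tw(G) ≥ 2. Therefore the treewidth is 2.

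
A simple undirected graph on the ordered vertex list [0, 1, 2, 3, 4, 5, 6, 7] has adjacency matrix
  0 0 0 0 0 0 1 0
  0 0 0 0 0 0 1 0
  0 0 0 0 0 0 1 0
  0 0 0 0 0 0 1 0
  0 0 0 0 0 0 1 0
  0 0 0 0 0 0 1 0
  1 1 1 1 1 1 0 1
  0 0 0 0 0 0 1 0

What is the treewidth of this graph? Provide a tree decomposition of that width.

Treewidth 1.
One optimal decomposition is:
Bags: B1 = {0, 6}  B2 = {4, 6}  B3 = {5, 6}  B4 = {3, 6}  B5 = {2, 6}  B6 = {6, 7}  B7 = {1, 6}
Tree: B1–B2, B1–B3, B3–B4, B3–B5, B1–B6, B2–B7

Each bag holds 2 vertices, so the decomposition has width 1, which upper-bounds the treewidth. G has an edge, so its treewidth is at least 1. Therefore the treewidth is 1.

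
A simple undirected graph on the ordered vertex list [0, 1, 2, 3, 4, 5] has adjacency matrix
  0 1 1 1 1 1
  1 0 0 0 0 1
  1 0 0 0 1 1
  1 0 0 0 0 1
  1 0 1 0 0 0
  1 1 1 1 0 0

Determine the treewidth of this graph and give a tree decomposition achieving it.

The largest bag has 3 vertices, giving width 2; this decomposition certifies tw(G) ≤ 2. Conversely, {0, 2, 4} is a clique of size 3, and the vertices of any clique must share a bag in every tree decomposition; so some bag has ≥ 3 vertices and tw(G) ≥ 2. Combining the bounds, tw(G) = 2.

Treewidth 2.
One such decomposition:
Bags: B1 = {0, 2, 5}  B2 = {0, 2, 4}  B3 = {0, 3, 5}  B4 = {0, 1, 5}
Tree: B1–B2, B1–B3, B1–B4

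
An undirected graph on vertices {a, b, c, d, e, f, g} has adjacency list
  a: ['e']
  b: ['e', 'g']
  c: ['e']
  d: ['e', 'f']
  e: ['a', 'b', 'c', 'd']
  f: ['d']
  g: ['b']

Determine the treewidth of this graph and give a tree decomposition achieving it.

The largest bag has 2 vertices, giving width 1; this decomposition certifies tw(G) ≤ 1. Since G has at least one edge (e.g. e–c), it is not an edgeless graph, so tw(G) ≥ 1. Hence tw(G) = 1 exactly.

Treewidth 1.
One optimal decomposition is:
Bags: B1 = {c, e}  B2 = {d, e}  B3 = {b, e}  B4 = {d, f}  B5 = {a, e}  B6 = {b, g}
Tree: B1–B2, B1–B3, B2–B4, B3–B5, B3–B6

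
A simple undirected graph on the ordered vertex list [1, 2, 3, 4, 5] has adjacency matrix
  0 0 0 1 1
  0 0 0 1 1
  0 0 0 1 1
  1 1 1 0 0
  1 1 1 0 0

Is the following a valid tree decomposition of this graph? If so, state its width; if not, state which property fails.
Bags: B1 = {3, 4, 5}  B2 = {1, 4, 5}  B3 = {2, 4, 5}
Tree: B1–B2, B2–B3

Vertex coverage: the bags together contain {1, 2, 3, 4, 5}, the full vertex set. Edge coverage: each edge of G has both endpoints in at least one bag. Running intersection: for every vertex, the bags containing it form a connected subtree. All three properties hold, so this is a valid tree decomposition of width max|bag| − 1 = 2, and hence tw(G) ≤ 2.

Yes; width 2.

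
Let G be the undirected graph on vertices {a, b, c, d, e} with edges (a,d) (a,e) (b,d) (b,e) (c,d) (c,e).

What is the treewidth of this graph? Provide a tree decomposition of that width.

Each bag holds 3 vertices, so the decomposition has width 2, which upper-bounds the treewidth. The edges b–e–c–d–b form a cycle, so G is not a tree and its treewidth is at least 2. The upper and lower bounds meet at 2, so that is the treewidth.

Treewidth 2.
One optimal decomposition is:
Bags: B1 = {b, d, e}  B2 = {c, d, e}  B3 = {a, d, e}
Tree: B1–B2, B2–B3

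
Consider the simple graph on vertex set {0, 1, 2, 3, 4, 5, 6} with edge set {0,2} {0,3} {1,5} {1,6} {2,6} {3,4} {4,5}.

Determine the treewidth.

A width-2 tree decomposition is:
Bags: B1 = {3, 4, 5}  B2 = {0, 3, 5}  B3 = {0, 2, 5}  B4 = {2, 5, 6}  B5 = {1, 5, 6}
Tree: B1–B2, B2–B3, B3–B4, B4–B5
Each bag holds 3 vertices, so the decomposition has width 2, which upper-bounds the treewidth. For the lower bound, G contains the cycle 5–4–3–0–2–6–1–5, so G is not a forest; only forests have treewidth ≤ 1, hence tw(G) ≥ 2. Combining the bounds, tw(G) = 2.

2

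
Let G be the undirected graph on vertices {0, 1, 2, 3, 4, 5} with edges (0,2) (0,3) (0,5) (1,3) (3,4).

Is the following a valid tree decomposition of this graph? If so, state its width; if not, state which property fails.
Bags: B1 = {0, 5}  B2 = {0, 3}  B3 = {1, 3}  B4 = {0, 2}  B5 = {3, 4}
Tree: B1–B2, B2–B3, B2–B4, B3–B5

Yes; width 1.

Vertex coverage: the bags together contain {0, 1, 2, 3, 4, 5}, the full vertex set. Edge coverage: each edge of G has both endpoints in at least one bag. Running intersection: for every vertex, the bags containing it form a connected subtree. All three properties hold, so this is a valid tree decomposition of width max|bag| − 1 = 1, and hence tw(G) ≤ 1.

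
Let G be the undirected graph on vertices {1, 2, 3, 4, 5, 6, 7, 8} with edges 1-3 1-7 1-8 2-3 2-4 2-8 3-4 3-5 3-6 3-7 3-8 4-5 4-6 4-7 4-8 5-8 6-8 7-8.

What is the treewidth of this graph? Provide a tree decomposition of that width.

Treewidth 3.
One optimal decomposition is:
Bags: B1 = {3, 4, 5, 8}  B2 = {2, 3, 4, 8}  B3 = {3, 4, 7, 8}  B4 = {3, 4, 6, 8}  B5 = {1, 3, 7, 8}
Tree: B1–B2, B2–B3, B2–B4, B3–B5

The largest bag has 4 vertices, giving width 3; this decomposition certifies tw(G) ≤ 3. Conversely, {1, 3, 7, 8} is a clique of size 4, and the vertices of any clique must share a bag in every tree decomposition; so some bag has ≥ 4 vertices and tw(G) ≥ 3. Hence tw(G) = 3 exactly.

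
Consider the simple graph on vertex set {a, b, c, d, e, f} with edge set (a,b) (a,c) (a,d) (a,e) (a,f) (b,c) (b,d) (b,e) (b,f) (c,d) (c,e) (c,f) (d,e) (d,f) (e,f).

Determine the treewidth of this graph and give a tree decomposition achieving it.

Treewidth 5.
One optimal decomposition is:
Bags: B1 = {a, b, c, d, e, f}
Tree: (single bag)

A single bag containing all 6 vertices is trivially a valid decomposition of width 5. For the lower bound, the 6 vertices {a, b, c, d, e, f} are pairwise adjacent, and any tree decomposition puts a clique entirely inside one bag — forcing width ≥ 5. Hence tw(G) = 5 exactly.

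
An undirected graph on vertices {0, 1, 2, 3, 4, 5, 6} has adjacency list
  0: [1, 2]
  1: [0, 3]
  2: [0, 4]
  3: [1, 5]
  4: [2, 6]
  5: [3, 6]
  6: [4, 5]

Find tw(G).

A width-2 tree decomposition is:
Bags: B1 = {0, 2, 4}  B2 = {0, 4, 6}  B3 = {0, 5, 6}  B4 = {0, 3, 5}  B5 = {0, 1, 3}
Tree: B1–B2, B2–B3, B3–B4, B4–B5
Every bag has size at most 3, so the width is 3 − 1 = 2 and tw(G) ≤ 2. Since 0–2–4–6–5–3–1–0 is a cycle in G, G is not acyclic. Forests are exactly the graphs of treewidth ≤ 1, so tw(G) ≥ 2. The upper and lower bounds meet at 2, so that is the treewidth.

2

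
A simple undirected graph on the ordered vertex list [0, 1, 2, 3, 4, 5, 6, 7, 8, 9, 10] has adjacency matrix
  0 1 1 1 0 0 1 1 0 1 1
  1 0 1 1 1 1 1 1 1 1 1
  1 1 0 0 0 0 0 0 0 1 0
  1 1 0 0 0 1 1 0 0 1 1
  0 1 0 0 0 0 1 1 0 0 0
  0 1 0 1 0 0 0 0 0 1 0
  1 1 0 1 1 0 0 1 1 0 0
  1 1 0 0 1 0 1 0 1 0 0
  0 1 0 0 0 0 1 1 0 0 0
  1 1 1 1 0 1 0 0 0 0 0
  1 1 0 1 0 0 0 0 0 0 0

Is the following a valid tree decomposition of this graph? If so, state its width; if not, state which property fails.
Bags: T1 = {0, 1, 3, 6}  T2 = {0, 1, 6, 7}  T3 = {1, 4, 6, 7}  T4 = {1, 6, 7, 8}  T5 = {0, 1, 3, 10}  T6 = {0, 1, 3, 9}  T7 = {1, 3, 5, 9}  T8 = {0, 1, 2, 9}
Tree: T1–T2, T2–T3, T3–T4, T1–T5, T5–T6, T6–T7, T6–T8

Every vertex of G appears in some bag (union = {0, 1, 2, 3, 4, 5, 6, 7, 8, 9, 10}); every edge is covered by a bag; and for each vertex v the set of bags containing v is connected in the bag tree. The decomposition is therefore valid. The largest bag has 4 vertices, so the width is 3.

Yes; width 3.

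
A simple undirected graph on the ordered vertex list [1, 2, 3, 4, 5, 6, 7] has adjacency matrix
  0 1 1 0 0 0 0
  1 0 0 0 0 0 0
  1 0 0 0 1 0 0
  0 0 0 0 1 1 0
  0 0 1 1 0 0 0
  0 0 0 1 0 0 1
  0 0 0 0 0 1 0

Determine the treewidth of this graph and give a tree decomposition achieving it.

Treewidth 1.
One such decomposition:
Bags: B1 = {1, 2}  B2 = {1, 3}  B3 = {3, 5}  B4 = {4, 5}  B5 = {4, 6}  B6 = {6, 7}
Tree: B1–B2, B2–B3, B3–B4, B4–B5, B5–B6

Each bag holds 2 vertices, so the decomposition has width 1, which upper-bounds the treewidth. Since G has at least one edge (e.g. 2–1), it is not an edgeless graph, so tw(G) ≥ 1. Combining the bounds, tw(G) = 1.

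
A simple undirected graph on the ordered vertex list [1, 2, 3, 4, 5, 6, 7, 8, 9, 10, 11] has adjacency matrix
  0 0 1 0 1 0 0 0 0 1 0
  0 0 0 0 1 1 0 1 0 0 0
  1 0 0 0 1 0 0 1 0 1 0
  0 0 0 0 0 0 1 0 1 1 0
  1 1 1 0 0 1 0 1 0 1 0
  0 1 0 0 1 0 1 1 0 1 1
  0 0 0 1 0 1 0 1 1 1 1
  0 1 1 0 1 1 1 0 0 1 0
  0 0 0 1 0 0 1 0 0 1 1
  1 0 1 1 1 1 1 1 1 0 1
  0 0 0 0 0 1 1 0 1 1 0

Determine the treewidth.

A width-3 tree decomposition is:
Bags: B1 = {6, 7, 10, 11}  B2 = {7, 9, 10, 11}  B3 = {6, 7, 8, 10}  B4 = {5, 6, 8, 10}  B5 = {3, 5, 8, 10}  B6 = {1, 3, 5, 10}  B7 = {4, 7, 9, 10}  B8 = {2, 5, 6, 8}
Tree: B1–B2, B1–B3, B3–B4, B4–B5, B5–B6, B2–B7, B4–B8
Every bag has size at most 4, so the width is 4 − 1 = 3 and tw(G) ≤ 3. On the other hand G contains the 4-clique {2, 5, 6, 8}. A clique must lie in a single bag of any decomposition, so no decomposition can have width below 3. Combining the bounds, tw(G) = 3.

3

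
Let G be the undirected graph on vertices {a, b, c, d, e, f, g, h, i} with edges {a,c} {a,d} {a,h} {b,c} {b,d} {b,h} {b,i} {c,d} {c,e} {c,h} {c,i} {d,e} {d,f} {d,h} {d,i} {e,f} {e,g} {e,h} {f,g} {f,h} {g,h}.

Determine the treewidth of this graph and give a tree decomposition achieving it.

The largest bag has 4 vertices, giving width 3; this decomposition certifies tw(G) ≤ 3. On the other hand G contains the 4-clique {c, d, e, h}. A clique must lie in a single bag of any decomposition, so no decomposition can have width below 3. Hence tw(G) = 3 exactly.

Treewidth 3.
Bags: B1 = {c, d, e, h}  B2 = {b, c, d, h}  B3 = {d, e, f, h}  B4 = {a, c, d, h}  B5 = {e, f, g, h}  B6 = {b, c, d, i}
Tree: B1–B2, B1–B3, B1–B4, B3–B5, B2–B6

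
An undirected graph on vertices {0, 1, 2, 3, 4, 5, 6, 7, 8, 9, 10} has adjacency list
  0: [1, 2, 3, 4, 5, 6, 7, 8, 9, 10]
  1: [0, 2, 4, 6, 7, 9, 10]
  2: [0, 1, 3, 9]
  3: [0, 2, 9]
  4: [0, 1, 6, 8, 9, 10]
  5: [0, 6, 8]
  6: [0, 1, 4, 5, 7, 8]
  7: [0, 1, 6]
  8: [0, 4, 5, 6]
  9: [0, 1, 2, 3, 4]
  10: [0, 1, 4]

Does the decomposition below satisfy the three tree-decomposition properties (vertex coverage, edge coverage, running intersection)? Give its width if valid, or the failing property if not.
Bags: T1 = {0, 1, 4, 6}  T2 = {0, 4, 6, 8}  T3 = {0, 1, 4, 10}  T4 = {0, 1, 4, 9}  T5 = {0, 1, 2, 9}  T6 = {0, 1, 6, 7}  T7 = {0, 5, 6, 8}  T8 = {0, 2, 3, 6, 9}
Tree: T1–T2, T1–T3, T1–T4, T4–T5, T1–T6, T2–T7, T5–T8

A tree decomposition must satisfy three properties: every vertex lies in some bag; for every edge, both endpoints lie together in some bag; and for every vertex, the bags containing it form a connected subtree. Here bags containing vertex 6 are not connected in the tree, so the decomposition is invalid.

No — bags containing vertex 6 are not connected in the tree.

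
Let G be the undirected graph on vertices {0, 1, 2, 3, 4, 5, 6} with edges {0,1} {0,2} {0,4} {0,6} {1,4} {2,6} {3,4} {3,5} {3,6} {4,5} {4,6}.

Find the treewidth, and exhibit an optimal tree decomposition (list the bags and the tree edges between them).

Treewidth 2.
Bags: B1 = {3, 4, 5}  B2 = {3, 4, 6}  B3 = {0, 4, 6}  B4 = {0, 1, 4}  B5 = {0, 2, 6}
Tree: B1–B2, B2–B3, B3–B4, B3–B5

Every bag has size at most 3, so the width is 3 − 1 = 2 and tw(G) ≤ 2. For the lower bound, the 3 vertices {0, 2, 6} are pairwise adjacent, and any tree decomposition puts a clique entirely inside one bag — forcing width ≥ 2. Hence tw(G) = 2 exactly.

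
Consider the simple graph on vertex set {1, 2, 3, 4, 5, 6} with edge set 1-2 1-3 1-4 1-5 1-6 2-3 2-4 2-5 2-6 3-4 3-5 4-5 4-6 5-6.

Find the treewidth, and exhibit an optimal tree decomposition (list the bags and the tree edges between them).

Each bag holds 5 vertices, so the decomposition has width 4, which upper-bounds the treewidth. For the lower bound, the 5 vertices {1, 2, 3, 4, 5} are pairwise adjacent, and any tree decomposition puts a clique entirely inside one bag — forcing width ≥ 4. The upper and lower bounds meet at 4, so that is the treewidth.

Treewidth 4.
One optimal decomposition is:
Bags: B1 = {1, 2, 3, 4, 5}  B2 = {1, 2, 4, 5, 6}
Tree: B1–B2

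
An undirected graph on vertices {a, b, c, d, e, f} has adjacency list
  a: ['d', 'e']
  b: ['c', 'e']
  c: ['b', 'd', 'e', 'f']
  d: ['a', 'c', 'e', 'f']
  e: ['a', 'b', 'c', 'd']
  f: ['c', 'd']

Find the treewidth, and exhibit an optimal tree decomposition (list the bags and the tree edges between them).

Every bag has size at most 3, so the width is 3 − 1 = 2 and tw(G) ≤ 2. For the lower bound, the 3 vertices {c, d, e} are pairwise adjacent, and any tree decomposition puts a clique entirely inside one bag — forcing width ≥ 2. Hence tw(G) = 2 exactly.

Treewidth 2.
One optimal decomposition is:
Bags: B1 = {c, d, f}  B2 = {c, d, e}  B3 = {b, c, e}  B4 = {a, d, e}
Tree: B1–B2, B2–B3, B2–B4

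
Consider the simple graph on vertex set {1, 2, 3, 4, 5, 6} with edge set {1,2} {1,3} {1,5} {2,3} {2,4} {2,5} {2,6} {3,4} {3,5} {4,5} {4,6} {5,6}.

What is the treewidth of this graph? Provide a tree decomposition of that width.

Treewidth 3.
One optimal decomposition is:
Bags: B1 = {2, 3, 4, 5}  B2 = {1, 2, 3, 5}  B3 = {2, 4, 5, 6}
Tree: B1–B2, B1–B3

The largest bag has 4 vertices, giving width 3; this decomposition certifies tw(G) ≤ 3. For the lower bound, the 4 vertices {1, 2, 3, 5} are pairwise adjacent, and any tree decomposition puts a clique entirely inside one bag — forcing width ≥ 3. Therefore the treewidth is 3.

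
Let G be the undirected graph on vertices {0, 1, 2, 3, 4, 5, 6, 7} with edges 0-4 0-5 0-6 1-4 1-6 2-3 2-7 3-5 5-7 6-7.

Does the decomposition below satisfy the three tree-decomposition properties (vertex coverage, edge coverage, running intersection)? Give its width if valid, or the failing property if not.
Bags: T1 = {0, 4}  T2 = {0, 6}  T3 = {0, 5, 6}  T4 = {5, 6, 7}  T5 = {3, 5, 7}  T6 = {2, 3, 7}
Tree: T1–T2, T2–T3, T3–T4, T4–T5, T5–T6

No — vertex 1 appears in no bag.

A tree decomposition must satisfy three properties: every vertex lies in some bag; for every edge, both endpoints lie together in some bag; and for every vertex, the bags containing it form a connected subtree. Here vertex 1 appears in no bag, so the decomposition is invalid.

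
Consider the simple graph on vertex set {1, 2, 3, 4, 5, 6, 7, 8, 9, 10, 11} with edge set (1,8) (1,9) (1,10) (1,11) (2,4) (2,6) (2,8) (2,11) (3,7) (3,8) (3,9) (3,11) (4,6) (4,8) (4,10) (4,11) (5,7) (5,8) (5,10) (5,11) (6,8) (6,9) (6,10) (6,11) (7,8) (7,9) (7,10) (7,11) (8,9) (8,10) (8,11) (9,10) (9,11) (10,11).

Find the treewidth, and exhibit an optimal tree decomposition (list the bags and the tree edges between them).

The largest bag has 5 vertices, giving width 4; this decomposition certifies tw(G) ≤ 4. Conversely, {1, 8, 9, 10, 11} is a clique of size 5, and the vertices of any clique must share a bag in every tree decomposition; so some bag has ≥ 5 vertices and tw(G) ≥ 4. Hence tw(G) = 4 exactly.

Treewidth 4.
One such decomposition:
Bags: B1 = {7, 8, 9, 10, 11}  B2 = {3, 7, 8, 9, 11}  B3 = {1, 8, 9, 10, 11}  B4 = {5, 7, 8, 10, 11}  B5 = {6, 8, 9, 10, 11}  B6 = {4, 6, 8, 10, 11}  B7 = {2, 4, 6, 8, 11}
Tree: B1–B2, B1–B3, B1–B4, B1–B5, B5–B6, B6–B7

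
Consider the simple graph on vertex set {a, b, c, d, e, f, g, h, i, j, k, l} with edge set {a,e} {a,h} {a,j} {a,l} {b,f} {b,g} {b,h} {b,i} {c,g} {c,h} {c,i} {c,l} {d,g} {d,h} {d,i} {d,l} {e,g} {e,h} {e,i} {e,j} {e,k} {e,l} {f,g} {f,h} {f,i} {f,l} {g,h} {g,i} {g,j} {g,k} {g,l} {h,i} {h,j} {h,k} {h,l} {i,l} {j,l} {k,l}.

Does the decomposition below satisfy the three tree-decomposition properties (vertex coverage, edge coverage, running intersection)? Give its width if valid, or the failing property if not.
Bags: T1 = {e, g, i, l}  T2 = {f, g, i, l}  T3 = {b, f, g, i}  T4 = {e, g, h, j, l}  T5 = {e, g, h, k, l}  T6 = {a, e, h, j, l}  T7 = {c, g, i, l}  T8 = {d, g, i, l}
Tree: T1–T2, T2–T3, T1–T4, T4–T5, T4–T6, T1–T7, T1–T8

A tree decomposition must satisfy three properties: every vertex lies in some bag; for every edge, both endpoints lie together in some bag; and for every vertex, the bags containing it form a connected subtree. Here edge (h,i) lies in no bag, so the decomposition is invalid.

No — edge (h,i) lies in no bag.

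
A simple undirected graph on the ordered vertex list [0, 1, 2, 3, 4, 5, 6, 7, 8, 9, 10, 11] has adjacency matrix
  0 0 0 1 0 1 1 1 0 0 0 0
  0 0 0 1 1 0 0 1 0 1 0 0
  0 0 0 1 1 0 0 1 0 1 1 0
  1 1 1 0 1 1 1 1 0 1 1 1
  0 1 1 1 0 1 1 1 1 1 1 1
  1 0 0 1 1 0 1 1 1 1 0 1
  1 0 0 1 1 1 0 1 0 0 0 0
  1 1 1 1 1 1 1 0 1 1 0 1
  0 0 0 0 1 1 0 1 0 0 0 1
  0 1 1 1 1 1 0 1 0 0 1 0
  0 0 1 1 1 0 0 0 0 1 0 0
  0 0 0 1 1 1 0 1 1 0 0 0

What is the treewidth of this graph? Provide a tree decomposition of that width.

Treewidth 4.
One optimal decomposition is:
Bags: B1 = {0, 3, 5, 6, 7}  B2 = {3, 4, 5, 6, 7}  B3 = {3, 4, 5, 7, 9}  B4 = {1, 3, 4, 7, 9}  B5 = {2, 3, 4, 7, 9}  B6 = {3, 4, 5, 7, 11}  B7 = {4, 5, 7, 8, 11}  B8 = {2, 3, 4, 9, 10}
Tree: B1–B2, B2–B3, B3–B4, B4–B5, B3–B6, B6–B7, B5–B8

The largest bag has 5 vertices, giving width 4; this decomposition certifies tw(G) ≤ 4. For the lower bound, the 5 vertices {4, 5, 7, 8, 11} are pairwise adjacent, and any tree decomposition puts a clique entirely inside one bag — forcing width ≥ 4. Combining the bounds, tw(G) = 4.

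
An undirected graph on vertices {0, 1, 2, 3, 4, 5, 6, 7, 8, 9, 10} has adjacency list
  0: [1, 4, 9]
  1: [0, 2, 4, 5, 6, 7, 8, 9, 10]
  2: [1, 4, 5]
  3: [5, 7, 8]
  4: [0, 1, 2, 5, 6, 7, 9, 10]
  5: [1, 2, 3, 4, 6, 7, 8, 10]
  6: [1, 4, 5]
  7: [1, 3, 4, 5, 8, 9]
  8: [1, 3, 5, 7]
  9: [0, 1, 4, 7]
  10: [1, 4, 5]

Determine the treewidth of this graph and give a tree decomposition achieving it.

Every bag has size at most 4, so the width is 4 − 1 = 3 and tw(G) ≤ 3. For the lower bound, the 4 vertices {1, 5, 7, 8} are pairwise adjacent, and any tree decomposition puts a clique entirely inside one bag — forcing width ≥ 3. Combining the bounds, tw(G) = 3.

Treewidth 3.
Bags: B1 = {1, 4, 5, 7}  B2 = {1, 4, 5, 10}  B3 = {1, 2, 4, 5}  B4 = {1, 5, 7, 8}  B5 = {1, 4, 5, 6}  B6 = {3, 5, 7, 8}  B7 = {1, 4, 7, 9}  B8 = {0, 1, 4, 9}
Tree: B1–B2, B1–B3, B1–B4, B3–B5, B4–B6, B1–B7, B7–B8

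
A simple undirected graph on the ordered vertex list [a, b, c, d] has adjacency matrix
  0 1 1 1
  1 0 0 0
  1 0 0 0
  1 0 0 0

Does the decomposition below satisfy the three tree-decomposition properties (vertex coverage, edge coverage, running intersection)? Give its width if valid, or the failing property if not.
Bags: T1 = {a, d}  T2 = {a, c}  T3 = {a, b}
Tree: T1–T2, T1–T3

Yes; width 1.

Vertex coverage: the bags together contain {a, b, c, d}, the full vertex set. Edge coverage: each edge of G has both endpoints in at least one bag. Running intersection: for every vertex, the bags containing it form a connected subtree. All three properties hold, so this is a valid tree decomposition of width max|bag| − 1 = 1, and hence tw(G) ≤ 1.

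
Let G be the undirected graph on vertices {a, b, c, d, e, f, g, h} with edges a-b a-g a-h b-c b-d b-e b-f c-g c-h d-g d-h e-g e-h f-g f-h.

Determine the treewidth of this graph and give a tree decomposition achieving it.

Treewidth 3.
One optimal decomposition is:
Bags: B1 = {b, c, g, h}  B2 = {b, d, g, h}  B3 = {a, b, g, h}  B4 = {b, e, g, h}  B5 = {b, f, g, h}
Tree: B1–B2, B2–B3, B3–B4, B4–B5

Every bag has size at most 4, so the width is 4 − 1 = 3 and tw(G) ≤ 3. For the lower bound: the 4 vertex sets {b,c}, {d,g}, {h}, {a} are disjoint, each induces a connected subgraph, and every pair is joined by at least one edge of G. Contracting each set to a single vertex therefore yields K_{4} as a minor, and since treewidth is minor-monotone, tw(G) ≥ tw(K_{4}) = 3. Hence tw(G) = 3 exactly.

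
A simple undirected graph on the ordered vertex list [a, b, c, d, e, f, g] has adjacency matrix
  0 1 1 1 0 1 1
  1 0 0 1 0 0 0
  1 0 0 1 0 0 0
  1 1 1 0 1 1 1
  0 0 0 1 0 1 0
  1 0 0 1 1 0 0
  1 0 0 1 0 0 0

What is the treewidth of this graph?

2

A width-2 tree decomposition is:
Bags: B1 = {a, d, f}  B2 = {a, d, g}  B3 = {a, c, d}  B4 = {d, e, f}  B5 = {a, b, d}
Tree: B1–B2, B1–B3, B1–B4, B3–B5
Every bag has size at most 3, so the width is 3 − 1 = 2 and tw(G) ≤ 2. On the other hand G contains the 3-clique {d, e, f}. A clique must lie in a single bag of any decomposition, so no decomposition can have width below 2. Hence tw(G) = 2 exactly.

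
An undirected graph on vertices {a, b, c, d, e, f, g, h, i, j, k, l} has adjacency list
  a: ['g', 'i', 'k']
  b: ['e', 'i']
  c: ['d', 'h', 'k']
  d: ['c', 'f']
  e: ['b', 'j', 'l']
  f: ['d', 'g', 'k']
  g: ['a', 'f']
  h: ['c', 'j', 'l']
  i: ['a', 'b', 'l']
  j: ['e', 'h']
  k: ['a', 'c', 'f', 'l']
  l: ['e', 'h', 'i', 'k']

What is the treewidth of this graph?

3

A width-3 tree decomposition is:
Bags: B1 = {c, d, f, g}  B2 = {c, f, g, k}  B3 = {a, c, g, k}  B4 = {a, c, h, k}  B5 = {a, h, k, l}  B6 = {a, h, i, l}  B7 = {h, i, j, l}  B8 = {e, i, j, l}  B9 = {b, e, i, j}
Tree: B1–B2, B2–B3, B3–B4, B4–B5, B5–B6, B6–B7, B7–B8, B8–B9
Each bag holds 4 vertices, so the decomposition has width 3, which upper-bounds the treewidth. For the lower bound: the 4 vertex sets {d,f,g}, {c}, {k}, {a,h,i,l} are disjoint, each induces a connected subgraph, and every pair is joined by at least one edge of G. Contracting each set to a single vertex therefore yields K_{4} as a minor, and since treewidth is minor-monotone, tw(G) ≥ tw(K_{4}) = 3. The upper and lower bounds meet at 3, so that is the treewidth.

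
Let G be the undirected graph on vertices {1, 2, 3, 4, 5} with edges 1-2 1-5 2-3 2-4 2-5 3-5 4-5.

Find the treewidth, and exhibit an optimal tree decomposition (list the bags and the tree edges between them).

Treewidth 2.
Bags: B1 = {2, 3, 5}  B2 = {2, 4, 5}  B3 = {1, 2, 5}
Tree: B1–B2, B1–B3

The largest bag has 3 vertices, giving width 2; this decomposition certifies tw(G) ≤ 2. Conversely, {1, 2, 5} is a clique of size 3, and the vertices of any clique must share a bag in every tree decomposition; so some bag has ≥ 3 vertices and tw(G) ≥ 2. Therefore the treewidth is 2.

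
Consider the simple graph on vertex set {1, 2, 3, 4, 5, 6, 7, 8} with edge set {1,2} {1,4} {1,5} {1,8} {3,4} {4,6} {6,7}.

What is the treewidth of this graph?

A width-1 tree decomposition is:
Bags: B1 = {4, 6}  B2 = {6, 7}  B3 = {1, 4}  B4 = {1, 8}  B5 = {1, 2}  B6 = {3, 4}  B7 = {1, 5}
Tree: B1–B2, B1–B3, B3–B4, B4–B5, B3–B6, B3–B7
Every bag has size at most 2, so the width is 2 − 1 = 1 and tw(G) ≤ 1. Any graph with an edge has treewidth ≥ 1, and G has the edge 6–4. The upper and lower bounds meet at 1, so that is the treewidth.

1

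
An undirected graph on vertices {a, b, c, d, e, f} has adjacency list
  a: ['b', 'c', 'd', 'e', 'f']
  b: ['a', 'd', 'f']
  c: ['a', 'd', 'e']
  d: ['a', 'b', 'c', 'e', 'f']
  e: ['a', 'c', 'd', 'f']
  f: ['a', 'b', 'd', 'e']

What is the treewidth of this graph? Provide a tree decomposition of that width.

Treewidth 3.
One optimal decomposition is:
Bags: B1 = {a, c, d, e}  B2 = {a, d, e, f}  B3 = {a, b, d, f}
Tree: B1–B2, B2–B3

Each bag holds 4 vertices, so the decomposition has width 3, which upper-bounds the treewidth. Conversely, {a, c, d, e} is a clique of size 4, and the vertices of any clique must share a bag in every tree decomposition; so some bag has ≥ 4 vertices and tw(G) ≥ 3. The upper and lower bounds meet at 3, so that is the treewidth.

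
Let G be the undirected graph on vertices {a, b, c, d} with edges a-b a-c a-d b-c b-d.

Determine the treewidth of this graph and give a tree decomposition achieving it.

The largest bag has 3 vertices, giving width 2; this decomposition certifies tw(G) ≤ 2. For the lower bound, the 3 vertices {a, b, d} are pairwise adjacent, and any tree decomposition puts a clique entirely inside one bag — forcing width ≥ 2. Hence tw(G) = 2 exactly.

Treewidth 2.
Bags: B1 = {a, b, d}  B2 = {a, b, c}
Tree: B1–B2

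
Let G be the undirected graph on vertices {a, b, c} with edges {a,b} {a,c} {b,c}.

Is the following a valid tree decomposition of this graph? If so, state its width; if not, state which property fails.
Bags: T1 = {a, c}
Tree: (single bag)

No — vertex b appears in no bag.

A tree decomposition must satisfy three properties: every vertex lies in some bag; for every edge, both endpoints lie together in some bag; and for every vertex, the bags containing it form a connected subtree. Here vertex b appears in no bag, so the decomposition is invalid.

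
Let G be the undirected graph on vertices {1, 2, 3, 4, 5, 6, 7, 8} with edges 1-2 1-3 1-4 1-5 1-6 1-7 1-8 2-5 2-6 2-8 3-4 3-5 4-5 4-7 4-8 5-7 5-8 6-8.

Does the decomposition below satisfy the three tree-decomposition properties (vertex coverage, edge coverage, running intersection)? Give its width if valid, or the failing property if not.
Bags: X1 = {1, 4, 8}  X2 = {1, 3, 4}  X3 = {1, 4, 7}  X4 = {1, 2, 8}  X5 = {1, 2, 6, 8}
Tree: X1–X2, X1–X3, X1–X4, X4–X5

No — vertex 5 appears in no bag.

A tree decomposition must satisfy three properties: every vertex lies in some bag; for every edge, both endpoints lie together in some bag; and for every vertex, the bags containing it form a connected subtree. Here vertex 5 appears in no bag, so the decomposition is invalid.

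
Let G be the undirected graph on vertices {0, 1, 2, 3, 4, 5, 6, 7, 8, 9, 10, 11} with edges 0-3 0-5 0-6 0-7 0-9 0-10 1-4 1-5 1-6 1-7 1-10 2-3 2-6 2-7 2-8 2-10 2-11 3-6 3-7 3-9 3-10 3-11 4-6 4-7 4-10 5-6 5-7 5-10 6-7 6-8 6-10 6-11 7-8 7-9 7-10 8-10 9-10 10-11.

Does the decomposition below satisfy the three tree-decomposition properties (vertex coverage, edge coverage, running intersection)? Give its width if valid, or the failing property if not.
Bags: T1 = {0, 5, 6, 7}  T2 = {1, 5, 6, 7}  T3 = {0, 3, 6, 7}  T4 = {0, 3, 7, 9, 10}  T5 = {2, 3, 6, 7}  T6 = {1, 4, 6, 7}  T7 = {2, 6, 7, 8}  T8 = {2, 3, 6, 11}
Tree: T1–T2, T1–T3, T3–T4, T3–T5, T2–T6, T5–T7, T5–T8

A tree decomposition must satisfy three properties: every vertex lies in some bag; for every edge, both endpoints lie together in some bag; and for every vertex, the bags containing it form a connected subtree. Here edge (10,6) lies in no bag, so the decomposition is invalid.

No — edge (10,6) lies in no bag.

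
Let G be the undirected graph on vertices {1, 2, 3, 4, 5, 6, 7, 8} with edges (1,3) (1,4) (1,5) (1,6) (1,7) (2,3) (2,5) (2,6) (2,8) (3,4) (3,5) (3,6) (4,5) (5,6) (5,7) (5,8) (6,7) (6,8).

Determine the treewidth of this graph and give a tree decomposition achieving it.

The largest bag has 4 vertices, giving width 3; this decomposition certifies tw(G) ≤ 3. On the other hand G contains the 4-clique {1, 3, 4, 5}. A clique must lie in a single bag of any decomposition, so no decomposition can have width below 3. Therefore the treewidth is 3.

Treewidth 3.
One such decomposition:
Bags: B1 = {2, 5, 6, 8}  B2 = {2, 3, 5, 6}  B3 = {1, 3, 5, 6}  B4 = {1, 5, 6, 7}  B5 = {1, 3, 4, 5}
Tree: B1–B2, B2–B3, B3–B4, B3–B5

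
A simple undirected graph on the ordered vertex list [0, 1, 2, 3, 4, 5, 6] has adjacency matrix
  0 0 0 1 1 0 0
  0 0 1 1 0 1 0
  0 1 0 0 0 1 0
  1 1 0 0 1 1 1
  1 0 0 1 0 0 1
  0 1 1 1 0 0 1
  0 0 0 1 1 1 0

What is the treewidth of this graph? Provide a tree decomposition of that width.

Every bag has size at most 3, so the width is 3 − 1 = 2 and tw(G) ≤ 2. On the other hand G contains the 3-clique {1, 2, 5}. A clique must lie in a single bag of any decomposition, so no decomposition can have width below 2. Therefore the treewidth is 2.

Treewidth 2.
Bags: B1 = {3, 5, 6}  B2 = {1, 3, 5}  B3 = {3, 4, 6}  B4 = {0, 3, 4}  B5 = {1, 2, 5}
Tree: B1–B2, B1–B3, B3–B4, B2–B5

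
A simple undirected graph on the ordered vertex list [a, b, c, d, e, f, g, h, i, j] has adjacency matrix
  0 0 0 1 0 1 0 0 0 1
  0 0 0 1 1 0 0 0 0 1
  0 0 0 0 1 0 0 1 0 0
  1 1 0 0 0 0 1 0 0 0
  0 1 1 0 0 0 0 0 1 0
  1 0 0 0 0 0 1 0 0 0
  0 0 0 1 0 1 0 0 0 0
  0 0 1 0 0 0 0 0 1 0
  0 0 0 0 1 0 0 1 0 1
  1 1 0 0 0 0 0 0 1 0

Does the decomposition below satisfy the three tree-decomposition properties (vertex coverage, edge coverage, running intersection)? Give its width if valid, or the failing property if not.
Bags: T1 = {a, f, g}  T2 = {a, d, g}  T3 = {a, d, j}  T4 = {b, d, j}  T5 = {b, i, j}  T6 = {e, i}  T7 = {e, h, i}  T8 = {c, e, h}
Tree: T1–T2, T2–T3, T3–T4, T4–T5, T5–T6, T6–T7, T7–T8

No — edge (b,e) lies in no bag.

A tree decomposition must satisfy three properties: every vertex lies in some bag; for every edge, both endpoints lie together in some bag; and for every vertex, the bags containing it form a connected subtree. Here edge (b,e) lies in no bag, so the decomposition is invalid.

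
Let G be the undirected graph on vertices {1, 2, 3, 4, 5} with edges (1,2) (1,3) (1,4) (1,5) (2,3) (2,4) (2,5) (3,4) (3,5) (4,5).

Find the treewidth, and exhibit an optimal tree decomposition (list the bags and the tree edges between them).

Treewidth 4.
One such decomposition:
Bags: B1 = {1, 2, 3, 4, 5}
Tree: (single bag)

A single bag containing all 5 vertices is trivially a valid decomposition of width 4. On the other hand G contains the 5-clique {1, 2, 3, 4, 5}. A clique must lie in a single bag of any decomposition, so no decomposition can have width below 4. Hence tw(G) = 4 exactly.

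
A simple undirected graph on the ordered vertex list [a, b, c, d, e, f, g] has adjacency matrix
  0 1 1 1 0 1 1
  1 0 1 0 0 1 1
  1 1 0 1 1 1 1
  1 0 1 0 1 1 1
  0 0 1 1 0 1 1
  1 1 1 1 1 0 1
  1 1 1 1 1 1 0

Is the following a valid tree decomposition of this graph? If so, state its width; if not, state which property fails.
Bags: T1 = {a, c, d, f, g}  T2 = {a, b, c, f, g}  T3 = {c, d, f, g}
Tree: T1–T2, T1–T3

A tree decomposition must satisfy three properties: every vertex lies in some bag; for every edge, both endpoints lie together in some bag; and for every vertex, the bags containing it form a connected subtree. Here vertex e appears in no bag, so the decomposition is invalid.

No — vertex e appears in no bag.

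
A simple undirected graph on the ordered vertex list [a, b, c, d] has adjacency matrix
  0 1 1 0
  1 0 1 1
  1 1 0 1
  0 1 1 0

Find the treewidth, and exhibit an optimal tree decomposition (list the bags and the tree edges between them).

Each bag holds 3 vertices, so the decomposition has width 2, which upper-bounds the treewidth. Conversely, {b, c, d} is a clique of size 3, and the vertices of any clique must share a bag in every tree decomposition; so some bag has ≥ 3 vertices and tw(G) ≥ 2. Combining the bounds, tw(G) = 2.

Treewidth 2.
One optimal decomposition is:
Bags: B1 = {b, c, d}  B2 = {a, b, c}
Tree: B1–B2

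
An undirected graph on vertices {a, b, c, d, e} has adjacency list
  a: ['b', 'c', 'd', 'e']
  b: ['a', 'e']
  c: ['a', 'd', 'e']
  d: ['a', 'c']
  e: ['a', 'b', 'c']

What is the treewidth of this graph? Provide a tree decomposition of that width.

Treewidth 2.
One such decomposition:
Bags: B1 = {a, c, e}  B2 = {a, b, e}  B3 = {a, c, d}
Tree: B1–B2, B1–B3

The largest bag has 3 vertices, giving width 2; this decomposition certifies tw(G) ≤ 2. For the lower bound, the 3 vertices {a, c, d} are pairwise adjacent, and any tree decomposition puts a clique entirely inside one bag — forcing width ≥ 2. Hence tw(G) = 2 exactly.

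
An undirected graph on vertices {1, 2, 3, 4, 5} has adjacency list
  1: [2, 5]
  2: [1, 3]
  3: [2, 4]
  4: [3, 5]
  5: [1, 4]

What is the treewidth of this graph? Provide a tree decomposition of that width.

Every bag has size at most 3, so the width is 3 − 1 = 2 and tw(G) ≤ 2. For the lower bound, G contains the cycle 5–4–3–2–1–5, so G is not a forest; only forests have treewidth ≤ 1, hence tw(G) ≥ 2. Therefore the treewidth is 2.

Treewidth 2.
One optimal decomposition is:
Bags: B1 = {3, 4, 5}  B2 = {2, 3, 5}  B3 = {1, 2, 5}
Tree: B1–B2, B2–B3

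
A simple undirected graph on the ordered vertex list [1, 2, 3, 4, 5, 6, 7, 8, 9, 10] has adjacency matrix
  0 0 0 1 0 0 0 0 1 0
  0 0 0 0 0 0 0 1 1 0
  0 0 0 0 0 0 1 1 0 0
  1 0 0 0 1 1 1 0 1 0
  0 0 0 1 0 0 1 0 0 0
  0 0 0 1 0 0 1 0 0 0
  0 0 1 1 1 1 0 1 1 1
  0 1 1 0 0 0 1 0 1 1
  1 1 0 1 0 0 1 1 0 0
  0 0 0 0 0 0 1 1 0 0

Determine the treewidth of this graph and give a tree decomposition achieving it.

Treewidth 2.
One such decomposition:
Bags: B1 = {4, 7, 9}  B2 = {7, 8, 9}  B3 = {3, 7, 8}  B4 = {4, 6, 7}  B5 = {2, 8, 9}  B6 = {1, 4, 9}  B7 = {7, 8, 10}  B8 = {4, 5, 7}
Tree: B1–B2, B2–B3, B1–B4, B2–B5, B1–B6, B2–B7, B1–B8

Each bag holds 3 vertices, so the decomposition has width 2, which upper-bounds the treewidth. Conversely, {1, 4, 9} is a clique of size 3, and the vertices of any clique must share a bag in every tree decomposition; so some bag has ≥ 3 vertices and tw(G) ≥ 2. Therefore the treewidth is 2.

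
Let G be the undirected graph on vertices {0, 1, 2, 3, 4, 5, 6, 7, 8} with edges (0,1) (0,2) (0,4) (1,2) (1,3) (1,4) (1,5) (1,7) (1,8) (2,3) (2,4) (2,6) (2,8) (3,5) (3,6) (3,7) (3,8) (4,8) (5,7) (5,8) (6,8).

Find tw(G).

3

A width-3 tree decomposition is:
Bags: B1 = {1, 2, 4, 8}  B2 = {0, 1, 2, 4}  B3 = {1, 2, 3, 8}  B4 = {1, 3, 5, 8}  B5 = {2, 3, 6, 8}  B6 = {1, 3, 5, 7}
Tree: B1–B2, B1–B3, B3–B4, B3–B5, B4–B6
Every bag has size at most 4, so the width is 4 − 1 = 3 and tw(G) ≤ 3. For the lower bound, the 4 vertices {0, 1, 2, 4} are pairwise adjacent, and any tree decomposition puts a clique entirely inside one bag — forcing width ≥ 3. Therefore the treewidth is 3.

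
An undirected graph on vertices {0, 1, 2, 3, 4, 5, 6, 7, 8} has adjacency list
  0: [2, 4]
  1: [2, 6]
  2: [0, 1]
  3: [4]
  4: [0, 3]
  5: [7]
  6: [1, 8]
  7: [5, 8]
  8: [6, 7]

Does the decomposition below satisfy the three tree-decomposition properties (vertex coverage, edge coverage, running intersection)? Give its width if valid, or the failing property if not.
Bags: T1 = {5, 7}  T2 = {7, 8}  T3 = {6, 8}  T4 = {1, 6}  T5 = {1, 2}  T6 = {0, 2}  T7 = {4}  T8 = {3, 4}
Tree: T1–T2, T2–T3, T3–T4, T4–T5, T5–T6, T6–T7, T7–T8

No — edge (0,4) lies in no bag.

A tree decomposition must satisfy three properties: every vertex lies in some bag; for every edge, both endpoints lie together in some bag; and for every vertex, the bags containing it form a connected subtree. Here edge (0,4) lies in no bag, so the decomposition is invalid.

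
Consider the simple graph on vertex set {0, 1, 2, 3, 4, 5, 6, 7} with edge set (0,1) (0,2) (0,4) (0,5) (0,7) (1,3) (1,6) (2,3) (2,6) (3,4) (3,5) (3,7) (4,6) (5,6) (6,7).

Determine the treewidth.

A width-3 tree decomposition is:
Bags: B1 = {0, 2, 3, 6}  B2 = {0, 1, 3, 6}  B3 = {0, 3, 5, 6}  B4 = {0, 3, 4, 6}  B5 = {0, 3, 6, 7}
Tree: B1–B2, B2–B3, B3–B4, B4–B5
The largest bag has 4 vertices, giving width 3; this decomposition certifies tw(G) ≤ 3. For the lower bound: the 4 vertex sets {0,2}, {1,6}, {3}, {5} are disjoint, each induces a connected subgraph, and every pair is joined by at least one edge of G. Contracting each set to a single vertex therefore yields K_{4} as a minor, and since treewidth is minor-monotone, tw(G) ≥ tw(K_{4}) = 3. Combining the bounds, tw(G) = 3.

3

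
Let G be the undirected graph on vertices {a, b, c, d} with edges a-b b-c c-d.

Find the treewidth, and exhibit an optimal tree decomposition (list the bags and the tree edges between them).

Treewidth 1.
One optimal decomposition is:
Bags: B1 = {b, c}  B2 = {a, b}  B3 = {c, d}
Tree: B1–B2, B1–B3

The largest bag has 2 vertices, giving width 1; this decomposition certifies tw(G) ≤ 1. Since G has at least one edge (e.g. b–c), it is not an edgeless graph, so tw(G) ≥ 1. The upper and lower bounds meet at 1, so that is the treewidth.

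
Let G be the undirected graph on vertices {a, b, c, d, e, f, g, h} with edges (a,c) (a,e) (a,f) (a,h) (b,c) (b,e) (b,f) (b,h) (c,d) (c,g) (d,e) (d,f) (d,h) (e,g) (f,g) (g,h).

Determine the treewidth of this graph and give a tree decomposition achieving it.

Treewidth 4.
Bags: B1 = {a, b, d, e, g}  B2 = {a, b, c, d, g}  B3 = {a, b, d, f, g}  B4 = {a, b, d, g, h}
Tree: B1–B2, B2–B3, B3–B4

Each bag holds 5 vertices, so the decomposition has width 4, which upper-bounds the treewidth. For the lower bound: the 5 vertex sets {e,g}, {b,c}, {d,f}, {a}, {h} are disjoint, each induces a connected subgraph, and every pair is joined by at least one edge of G. Contracting each set to a single vertex therefore yields K_{5} as a minor, and since treewidth is minor-monotone, tw(G) ≥ tw(K_{5}) = 4. The upper and lower bounds meet at 4, so that is the treewidth.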